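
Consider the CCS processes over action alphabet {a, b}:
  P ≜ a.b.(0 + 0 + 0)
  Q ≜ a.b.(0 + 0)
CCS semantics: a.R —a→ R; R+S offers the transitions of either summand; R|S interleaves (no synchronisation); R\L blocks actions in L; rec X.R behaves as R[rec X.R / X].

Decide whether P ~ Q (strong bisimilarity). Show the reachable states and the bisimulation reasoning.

Reachable graph of P (3 states):
  p0 = a.b.(0 + 0 + 0) | —a→ p1
  p1 = b.(0 + 0 + 0) | —b→ p2
  p2 = 0 + 0 + 0 | (no moves)
Reachable graph of Q (3 states):
  q0 = a.b.(0 + 0) | —a→ q1
  q1 = b.(0 + 0) | —b→ q2
  q2 = 0 + 0 | (no moves)
Bisimilarity quotient blocks:
  B0 = {p0, q0}
  B1 = {p1, q1}
  B2 = {p2, q2}
p0 ∈ B0, q0 ∈ B0 → same block

bisimilar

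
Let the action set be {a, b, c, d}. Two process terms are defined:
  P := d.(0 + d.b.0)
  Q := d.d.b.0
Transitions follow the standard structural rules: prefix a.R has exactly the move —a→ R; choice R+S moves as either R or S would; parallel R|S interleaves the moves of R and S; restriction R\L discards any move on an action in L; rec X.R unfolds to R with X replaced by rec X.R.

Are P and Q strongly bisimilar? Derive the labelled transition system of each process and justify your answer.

LTS(P): 4 reachable states
  u0 = d.(0 + d.b.0) → —d→ u1
  u1 = 0 + d.b.0 → —d→ u2
  u2 = b.0 → —b→ u3
  u3 = 0 → deadlocked
LTS(Q): 4 reachable states
  v0 = d.d.b.0 → —d→ v1
  v1 = d.b.0 → —d→ v2
  v2 = b.0 → —b→ v3
  v3 = 0 → deadlocked
Bisimilarity quotient blocks:
  B0 = {u0, v0}
  B1 = {u1, v1}
  B2 = {u2, v2}
  B3 = {u3, v3}
u0 ∈ B0, v0 ∈ B0 → same block

P ~ Q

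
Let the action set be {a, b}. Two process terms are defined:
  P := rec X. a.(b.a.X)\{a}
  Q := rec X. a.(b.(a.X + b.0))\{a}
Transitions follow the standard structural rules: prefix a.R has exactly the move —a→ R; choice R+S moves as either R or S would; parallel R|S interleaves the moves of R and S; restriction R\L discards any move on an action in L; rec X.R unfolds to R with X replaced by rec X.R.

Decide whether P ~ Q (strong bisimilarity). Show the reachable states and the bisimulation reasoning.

not bisimilar

Reachable graph of P (3 states):
  s0 = rec X. a.(b.a.X)\{a} :: —a→ s1
  s1 = (b.a.(rec X. a.(b.a.X)\{a}))\{a} :: —b→ s2
  s2 = (a.(rec X. a.(b.a.X)\{a}))\{a} :: stopped
Reachable graph of Q (4 states):
  t0 = rec X. a.(b.(a.X + b.0))\{a} :: —a→ t1
  t1 = (b.(a.(rec X. a.(b.(a.X + b.0))\{a}) + b.0))\{a} :: —b→ t2
  t2 = (a.(rec X. a.(b.(a.X + b.0))\{a}) + b.0)\{a} :: —b→ t3
  t3 = 0\{a} :: stopped
Coarsest stable partition (strong bisimilarity classes):
  B0 = {s0}
  B1 = {s1, t2}
  B2 = {s2, t3}
  B3 = {t0}
  B4 = {t1}
s0 ∈ B0, t0 ∈ B3 → different blocks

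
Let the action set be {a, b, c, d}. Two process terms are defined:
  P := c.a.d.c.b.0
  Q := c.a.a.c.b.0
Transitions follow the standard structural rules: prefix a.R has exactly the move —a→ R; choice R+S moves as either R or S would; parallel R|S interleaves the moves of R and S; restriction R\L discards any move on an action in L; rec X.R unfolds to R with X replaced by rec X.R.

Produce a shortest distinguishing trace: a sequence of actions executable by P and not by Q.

cad

LTS(P): 6 reachable states
  m0 = c.a.d.c.b.0 ⊢ ··c··> m1
  m1 = a.d.c.b.0 ⊢ ··a··> m2
  m2 = d.c.b.0 ⊢ ··d··> m3
  m3 = c.b.0 ⊢ ··c··> m4
  m4 = b.0 ⊢ ··b··> m5
  m5 = 0 ⊢ (no moves)
LTS(Q): 6 reachable states
  n0 = c.a.a.c.b.0 ⊢ ··c··> n1
  n1 = a.a.c.b.0 ⊢ ··a··> n2
  n2 = a.c.b.0 ⊢ ··a··> n3
  n3 = c.b.0 ⊢ ··c··> n4
  n4 = b.0 ⊢ ··b··> n5
  n5 = 0 ⊢ (no moves)
Trace ⟨cad⟩ through P, begin at {m0}:
  [1] c ⇒ {m1}
  [2] a ⇒ {m2}
  [3] d ⇒ {m3}
  — P admits the full trace.
Trace ⟨cad⟩ through Q, begin at {n0}:
  [1] c ⇒ {n1}
  [2] a ⇒ {n2}
  [3] d ⇒ no successor for Q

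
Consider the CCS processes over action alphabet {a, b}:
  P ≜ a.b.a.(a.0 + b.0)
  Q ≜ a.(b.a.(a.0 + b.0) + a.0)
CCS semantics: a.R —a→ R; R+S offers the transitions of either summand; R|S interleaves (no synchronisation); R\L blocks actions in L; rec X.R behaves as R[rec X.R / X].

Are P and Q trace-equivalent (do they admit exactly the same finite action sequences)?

traces(P) ≠ traces(Q) — witness ⟨aa⟩

Reachable graph of P (5 states):
  u0 = a.b.a.(a.0 + b.0) | —a→ u1
  u1 = b.a.(a.0 + b.0) | —b→ u2
  u2 = a.(a.0 + b.0) | —a→ u3
  u3 = a.0 + b.0 | —a→ u4, —b→ u4
  u4 = 0 | ∅
Reachable graph of Q (5 states):
  v0 = a.(b.a.(a.0 + b.0) + a.0) | —a→ v1
  v1 = b.a.(a.0 + b.0) + a.0 | —a→ v2, —b→ v3
  v2 = 0 | ∅
  v3 = a.(a.0 + b.0) | —a→ v4
  v4 = a.0 + b.0 | —a→ v2, —b→ v2
Trace ⟨aa⟩ through Q, begin at {v0}:
  step 1 (a): {v1}
  step 2 (a): {v2}
  Q completes σ.
Trace ⟨aa⟩ through P, begin at {u0}:
  step 1 (a): {u1}
  step 2 (a): ∅  — P cannot continue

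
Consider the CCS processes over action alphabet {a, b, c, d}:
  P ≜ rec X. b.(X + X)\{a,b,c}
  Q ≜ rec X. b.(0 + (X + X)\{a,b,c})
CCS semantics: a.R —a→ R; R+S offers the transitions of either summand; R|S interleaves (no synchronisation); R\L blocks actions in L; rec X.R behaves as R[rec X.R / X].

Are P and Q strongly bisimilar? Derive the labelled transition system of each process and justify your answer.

bisimilar

Reachable graph of P (2 states):
  p0 = rec X. b.(X + X)\{a,b,c} :: —b→ p1
  p1 = ((rec X. b.(X + X)\{a,b,c}) + (rec X. b.(X + X)\{a,b,c}))\{a,b,c} :: ∅
Reachable graph of Q (2 states):
  q0 = rec X. b.(0 + (X + X)\{a,b,c}) :: —b→ q1
  q1 = 0 + ((rec X. b.(0 + (X + X)\{a,b,c})) + (rec X. b.(0 + (X + X)\{a,b,c})))\{a,b,c} :: ∅
Partition-refinement fixed point:
  B0 = {p0, q0}
  B1 = {p1, q1}
p0 ∈ B0, q0 ∈ B0 → same block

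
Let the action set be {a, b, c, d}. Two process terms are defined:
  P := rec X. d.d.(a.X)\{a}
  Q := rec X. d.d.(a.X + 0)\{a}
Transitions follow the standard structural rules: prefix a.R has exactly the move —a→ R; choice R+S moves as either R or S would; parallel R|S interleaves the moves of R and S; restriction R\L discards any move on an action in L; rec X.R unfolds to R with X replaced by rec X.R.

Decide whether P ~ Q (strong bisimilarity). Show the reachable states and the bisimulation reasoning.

P ~ Q

P's transition system — 3 states:
  u0 = rec X. d.d.(a.X)\{a} :: =d=> u1
  u1 = d.(a.(rec X. d.d.(a.X)\{a}))\{a} :: =d=> u2
  u2 = (a.(rec X. d.d.(a.X)\{a}))\{a} :: deadlocked
Q's transition system — 3 states:
  v0 = rec X. d.d.(a.X + 0)\{a} :: =d=> v1
  v1 = d.(a.(rec X. d.d.(a.X + 0)\{a}) + 0)\{a} :: =d=> v2
  v2 = (a.(rec X. d.d.(a.X + 0)\{a}) + 0)\{a} :: deadlocked
Partition-refinement fixed point:
  B0 = {u0, v0}
  B1 = {u1, v1}
  B2 = {u2, v2}
u0 ∈ B0, v0 ∈ B0 → same block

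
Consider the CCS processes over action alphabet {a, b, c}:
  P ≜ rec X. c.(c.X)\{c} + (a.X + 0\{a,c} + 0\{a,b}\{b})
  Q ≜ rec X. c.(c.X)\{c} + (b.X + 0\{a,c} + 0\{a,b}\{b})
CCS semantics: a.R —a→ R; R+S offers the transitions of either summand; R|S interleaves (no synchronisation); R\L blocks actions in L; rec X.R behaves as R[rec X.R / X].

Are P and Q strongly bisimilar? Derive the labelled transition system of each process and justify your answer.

NO

Reachable graph of P (2 states):
  m0 = rec X. c.(c.X)\{c} + (a.X + 0\{a,c} + 0\{a,b}\{b}) → ··a··> m0, ··c··> m1
  m1 = (c.(rec X. c.(c.X)\{c} + (a.X + 0\{a,c} + 0\{a,b}\{b})))\{c} → ·
Reachable graph of Q (2 states):
  n0 = rec X. c.(c.X)\{c} + (b.X + 0\{a,c} + 0\{a,b}\{b}) → ··b··> n0, ··c··> n1
  n1 = (c.(rec X. c.(c.X)\{c} + (b.X + 0\{a,c} + 0\{a,b}\{b})))\{c} → ·
Coarsest stable partition (strong bisimilarity classes):
  B0 = {m0}
  B1 = {m1, n1}
  B2 = {n0}
m0 ∈ B0, n0 ∈ B2 → different blocks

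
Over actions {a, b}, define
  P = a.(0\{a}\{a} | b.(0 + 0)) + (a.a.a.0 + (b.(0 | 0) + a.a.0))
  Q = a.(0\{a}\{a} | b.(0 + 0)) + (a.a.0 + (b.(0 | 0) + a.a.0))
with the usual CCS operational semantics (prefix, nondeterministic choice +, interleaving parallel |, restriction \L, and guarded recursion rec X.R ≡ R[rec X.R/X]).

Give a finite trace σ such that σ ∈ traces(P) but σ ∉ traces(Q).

P's transition system — 7 states:
  u0 = a.(0\{a}\{a} | b.(0 + 0)) + (a.a.a.0 + (b.(0 | 0) + a.a.0)) ⊢ —a→ u1, —a→ u2, —a→ u3, —b→ u4
  u1 = 0\{a}\{a} | b.(0 + 0) ⊢ —b→ u5
  u2 = a.0 ⊢ —a→ u6
  u3 = a.a.0 ⊢ —a→ u2
  u4 = 0 | 0 ⊢ deadlocked
  u5 = 0\{a}\{a} | (0 + 0) ⊢ deadlocked
  u6 = 0 ⊢ deadlocked
Q's transition system — 6 states:
  v0 = a.(0\{a}\{a} | b.(0 + 0)) + (a.a.0 + (b.(0 | 0) + a.a.0)) ⊢ —a→ v1, —a→ v2, —b→ v3
  v1 = 0\{a}\{a} | b.(0 + 0) ⊢ —b→ v4
  v2 = a.0 ⊢ —a→ v5
  v3 = 0 | 0 ⊢ deadlocked
  v4 = 0\{a}\{a} | (0 + 0) ⊢ deadlocked
  v5 = 0 ⊢ deadlocked
Run σ = ⟨aaa⟩ on P: start {u0}
  after a @ step 1: {u1, u2, u3}
  after a @ step 2: {u2, u6}
  after a @ step 3: {u6}
  P completes σ.
Run σ = ⟨aaa⟩ on Q: start {v0}
  after a @ step 1: {v1, v2}
  after a @ step 2: {v5}
  after a @ step 3: no successor for Q

aaa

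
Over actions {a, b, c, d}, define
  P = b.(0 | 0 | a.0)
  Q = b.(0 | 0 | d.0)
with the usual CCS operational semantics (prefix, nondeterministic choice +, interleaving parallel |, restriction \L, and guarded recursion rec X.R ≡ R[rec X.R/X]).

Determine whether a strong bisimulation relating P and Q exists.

P ≁ Q

LTS(P): 3 reachable states
  p0 = b.(0 | 0 | a.0) ⊢ =b=> p1
  p1 = 0 | 0 | a.0 ⊢ =a=> p2
  p2 = 0 | 0 | 0 ⊢ (no moves)
LTS(Q): 3 reachable states
  q0 = b.(0 | 0 | d.0) ⊢ =b=> q1
  q1 = 0 | 0 | d.0 ⊢ =d=> q2
  q2 = 0 | 0 | 0 ⊢ (no moves)
Partition-refinement fixed point:
  B0 = {p0}
  B1 = {p1}
  B2 = {p2, q2}
  B3 = {q0}
  B4 = {q1}
p0 ∈ B0, q0 ∈ B3 → different blocks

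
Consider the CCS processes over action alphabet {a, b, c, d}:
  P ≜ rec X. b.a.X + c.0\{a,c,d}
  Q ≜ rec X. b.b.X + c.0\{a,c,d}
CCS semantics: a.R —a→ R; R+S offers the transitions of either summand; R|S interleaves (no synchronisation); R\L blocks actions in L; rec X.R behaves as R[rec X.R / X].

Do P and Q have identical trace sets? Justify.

NO — witness ⟨ba⟩

LTS(P): 3 reachable states
  u0 = rec X. b.a.X + c.0\{a,c,d} :: =b=> u1, =c=> u2
  u1 = a.(rec X. b.a.X + c.0\{a,c,d}) :: =a=> u0
  u2 = 0\{a,c,d} :: stopped
LTS(Q): 3 reachable states
  v0 = rec X. b.b.X + c.0\{a,c,d} :: =b=> v1, =c=> v2
  v1 = b.(rec X. b.b.X + c.0\{a,c,d}) :: =b=> v0
  v2 = 0\{a,c,d} :: stopped
Run σ = ⟨ba⟩ on P: start {u0}
  [1] b ⇒ {u1}
  [2] a ⇒ {u0}
  — P admits the full trace.
Run σ = ⟨ba⟩ on Q: start {v0}
  [1] b ⇒ {v1}
  [2] a ⇒ ∅ (Q stuck)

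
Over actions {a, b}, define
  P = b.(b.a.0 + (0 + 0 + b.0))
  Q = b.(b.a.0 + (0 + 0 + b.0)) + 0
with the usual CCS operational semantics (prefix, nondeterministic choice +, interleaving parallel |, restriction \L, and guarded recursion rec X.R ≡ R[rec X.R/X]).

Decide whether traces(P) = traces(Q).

Reachable graph of P (4 states):
  u0 = b.(b.a.0 + (0 + 0 + b.0)) has moves --b--▸ u1
  u1 = b.a.0 + (0 + 0 + b.0) has moves --b--▸ u2, --b--▸ u3
  u2 = 0 has moves (no moves)
  u3 = a.0 has moves --a--▸ u2
Reachable graph of Q (4 states):
  v0 = b.(b.a.0 + (0 + 0 + b.0)) + 0 has moves --b--▸ v1
  v1 = b.a.0 + (0 + 0 + b.0) has moves --b--▸ v2, --b--▸ v3
  v2 = 0 has moves (no moves)
  v3 = a.0 has moves --a--▸ v2
Partition-refinement fixed point:
  B0 = {u0, v0}
  B1 = {u1, v1}
  B2 = {u3, v3}
  B3 = {u2, v2}
u0 ∈ B0, v0 ∈ B0 → same block
Bisimilar ⇒ trace-equivalent.

YES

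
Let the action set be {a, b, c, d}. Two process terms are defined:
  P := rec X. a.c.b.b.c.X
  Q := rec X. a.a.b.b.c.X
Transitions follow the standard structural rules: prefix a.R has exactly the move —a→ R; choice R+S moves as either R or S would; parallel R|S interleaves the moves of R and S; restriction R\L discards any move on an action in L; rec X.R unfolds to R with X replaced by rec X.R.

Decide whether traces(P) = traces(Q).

NO — witness ⟨ac⟩

LTS(P): 5 reachable states
  m0 = rec X. a.c.b.b.c.X :: --a--▸ m1
  m1 = c.b.b.c.(rec X. a.c.b.b.c.X) :: --c--▸ m2
  m2 = b.b.c.(rec X. a.c.b.b.c.X) :: --b--▸ m3
  m3 = b.c.(rec X. a.c.b.b.c.X) :: --b--▸ m4
  m4 = c.(rec X. a.c.b.b.c.X) :: --c--▸ m0
LTS(Q): 5 reachable states
  n0 = rec X. a.a.b.b.c.X :: --a--▸ n1
  n1 = a.b.b.c.(rec X. a.a.b.b.c.X) :: --a--▸ n2
  n2 = b.b.c.(rec X. a.a.b.b.c.X) :: --b--▸ n3
  n3 = b.c.(rec X. a.a.b.b.c.X) :: --b--▸ n4
  n4 = c.(rec X. a.a.b.b.c.X) :: --c--▸ n0
Run σ = ⟨ac⟩ on P: start {m0}
  [1] a ⇒ {m1}
  [2] c ⇒ {m2}
  — P admits the full trace.
Run σ = ⟨ac⟩ on Q: start {n0}
  [1] a ⇒ {n1}
  [2] c ⇒ no successor for Q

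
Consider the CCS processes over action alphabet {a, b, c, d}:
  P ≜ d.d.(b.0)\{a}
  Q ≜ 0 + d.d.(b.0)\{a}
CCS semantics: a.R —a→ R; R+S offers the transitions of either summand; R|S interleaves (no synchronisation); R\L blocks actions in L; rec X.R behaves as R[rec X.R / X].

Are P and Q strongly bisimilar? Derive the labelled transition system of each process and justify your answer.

Reachable graph of P (4 states):
  m0 = d.d.(b.0)\{a} → —d→ m1
  m1 = d.(b.0)\{a} → —d→ m2
  m2 = (b.0)\{a} → —b→ m3
  m3 = 0\{a} → (no moves)
Reachable graph of Q (4 states):
  n0 = 0 + d.d.(b.0)\{a} → —d→ n1
  n1 = d.(b.0)\{a} → —d→ n2
  n2 = (b.0)\{a} → —b→ n3
  n3 = 0\{a} → (no moves)
Bisimilarity quotient blocks:
  B0 = {m0, n0}
  B1 = {m1, n1}
  B2 = {m2, n2}
  B3 = {m3, n3}
m0 ∈ B0, n0 ∈ B0 → same block

bisimilar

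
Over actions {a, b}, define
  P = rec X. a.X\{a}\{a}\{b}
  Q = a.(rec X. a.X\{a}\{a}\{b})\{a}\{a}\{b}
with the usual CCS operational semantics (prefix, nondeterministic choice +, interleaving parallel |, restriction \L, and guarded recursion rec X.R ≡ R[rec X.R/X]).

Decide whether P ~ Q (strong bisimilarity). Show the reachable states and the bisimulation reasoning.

Reachable graph of P (2 states):
  u0 = rec X. a.X\{a}\{a}\{b} → -a-> u1
  u1 = (rec X. a.X\{a}\{a}\{b})\{a}\{a}\{b} → (no moves)
Reachable graph of Q (2 states):
  v0 = a.(rec X. a.X\{a}\{a}\{b})\{a}\{a}\{b} → -a-> v1
  v1 = (rec X. a.X\{a}\{a}\{b})\{a}\{a}\{b} → (no moves)
Partition-refinement fixed point:
  B0 = {u0, v0}
  B1 = {u1, v1}
u0 ∈ B0, v0 ∈ B0 → same block

P ~ Q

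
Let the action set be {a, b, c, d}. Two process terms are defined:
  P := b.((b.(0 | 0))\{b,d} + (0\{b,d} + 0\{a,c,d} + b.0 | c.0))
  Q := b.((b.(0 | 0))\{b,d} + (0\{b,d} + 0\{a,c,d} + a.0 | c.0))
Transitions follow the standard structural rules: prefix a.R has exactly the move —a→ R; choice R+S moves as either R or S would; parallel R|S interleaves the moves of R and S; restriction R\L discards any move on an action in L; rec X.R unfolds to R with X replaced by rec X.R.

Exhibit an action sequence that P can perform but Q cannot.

LTS(P): 5 reachable states
  s0 = b.((b.(0 | 0))\{b,d} + (0\{b,d} + 0\{a,c,d} + b.0 | c.0)) :: --b--▸ s1
  s1 = (b.(0 | 0))\{b,d} + (0\{b,d} + 0\{a,c,d} + b.0 | c.0) :: --b--▸ s2, --c--▸ s3
  s2 = 0 | c.0 :: --c--▸ s4
  s3 = b.0 | 0 :: --b--▸ s4
  s4 = 0 | 0 :: stopped
LTS(Q): 5 reachable states
  t0 = b.((b.(0 | 0))\{b,d} + (0\{b,d} + 0\{a,c,d} + a.0 | c.0)) :: --b--▸ t1
  t1 = (b.(0 | 0))\{b,d} + (0\{b,d} + 0\{a,c,d} + a.0 | c.0) :: --a--▸ t2, --c--▸ t3
  t2 = 0 | c.0 :: --c--▸ t4
  t3 = a.0 | 0 :: --a--▸ t4
  t4 = 0 | 0 :: stopped
Trace ⟨bb⟩ through P, begin at {s0}:
  after b @ step 1: {s1}
  after b @ step 2: {s2}
  P completes σ.
Trace ⟨bb⟩ through Q, begin at {t0}:
  after b @ step 1: {t1}
  after b @ step 2: ∅  — Q cannot continue

bb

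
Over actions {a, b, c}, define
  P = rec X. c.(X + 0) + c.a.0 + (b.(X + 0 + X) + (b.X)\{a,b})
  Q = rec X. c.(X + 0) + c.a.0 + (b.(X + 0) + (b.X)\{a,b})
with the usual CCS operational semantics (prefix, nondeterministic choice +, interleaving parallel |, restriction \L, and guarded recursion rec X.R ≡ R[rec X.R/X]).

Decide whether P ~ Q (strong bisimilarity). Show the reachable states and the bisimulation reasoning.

P ~ Q

LTS(P): 5 reachable states
  m0 = rec X. c.(X + 0) + c.a.0 + (b.(X + 0 + X) + (b.X)\{a,b}) | ··b··> m1, ··c··> m2, ··c··> m3
  m1 = (rec X. c.(X + 0) + c.a.0 + (b.(X + 0 + X) + (b.X)\{a,b})) + 0 + (rec X. c.(X + 0) + c.a.0 + (b.(X + 0 + X) + (b.X)\{a,b})) | ··b··> m1, ··c··> m2, ··c··> m3
  m2 = (rec X. c.(X + 0) + c.a.0 + (b.(X + 0 + X) + (b.X)\{a,b})) + 0 | ··b··> m1, ··c··> m2, ··c··> m3
  m3 = a.0 | ··a··> m4
  m4 = 0 | ·
LTS(Q): 4 reachable states
  n0 = rec X. c.(X + 0) + c.a.0 + (b.(X + 0) + (b.X)\{a,b}) | ··b··> n1, ··c··> n1, ··c··> n2
  n1 = (rec X. c.(X + 0) + c.a.0 + (b.(X + 0) + (b.X)\{a,b})) + 0 | ··b··> n1, ··c··> n1, ··c··> n2
  n2 = a.0 | ··a··> n3
  n3 = 0 | ·
Coarsest stable partition (strong bisimilarity classes):
  B0 = {m0, m1, m2, n0, n1}
  B1 = {m3, n2}
  B2 = {m4, n3}
m0 ∈ B0, n0 ∈ B0 → same block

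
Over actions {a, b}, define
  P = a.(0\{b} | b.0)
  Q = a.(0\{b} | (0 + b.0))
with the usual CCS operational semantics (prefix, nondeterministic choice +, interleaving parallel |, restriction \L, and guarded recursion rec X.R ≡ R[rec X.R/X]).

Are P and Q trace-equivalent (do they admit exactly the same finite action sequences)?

LTS(P): 3 reachable states
  u0 = a.(0\{b} | b.0) has moves ··a··> u1
  u1 = 0\{b} | b.0 has moves ··b··> u2
  u2 = 0\{b} | 0 has moves ∅
LTS(Q): 3 reachable states
  v0 = a.(0\{b} | (0 + b.0)) has moves ··a··> v1
  v1 = 0\{b} | (0 + b.0) has moves ··b··> v2
  v2 = 0\{b} | 0 has moves ∅
Coarsest stable partition (strong bisimilarity classes):
  B0 = {u0, v0}
  B1 = {u1, v1}
  B2 = {u2, v2}
u0 ∈ B0, v0 ∈ B0 → same block
Bisimilar ⇒ trace-equivalent.

traces(P) = traces(Q)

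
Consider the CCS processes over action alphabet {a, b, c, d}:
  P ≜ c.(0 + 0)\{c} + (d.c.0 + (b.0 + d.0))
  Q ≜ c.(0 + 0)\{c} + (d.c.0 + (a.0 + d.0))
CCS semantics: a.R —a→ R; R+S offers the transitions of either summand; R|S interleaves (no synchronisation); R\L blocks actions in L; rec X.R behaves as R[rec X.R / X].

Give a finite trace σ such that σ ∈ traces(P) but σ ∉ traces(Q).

P's transition system — 4 states:
  s0 = c.(0 + 0)\{c} + (d.c.0 + (b.0 + d.0)) → =b=> s1, =c=> s2, =d=> s1, =d=> s3
  s1 = 0 → stopped
  s2 = (0 + 0)\{c} → stopped
  s3 = c.0 → =c=> s1
Q's transition system — 4 states:
  t0 = c.(0 + 0)\{c} + (d.c.0 + (a.0 + d.0)) → =a=> t1, =c=> t2, =d=> t1, =d=> t3
  t1 = 0 → stopped
  t2 = (0 + 0)\{c} → stopped
  t3 = c.0 → =c=> t1
Trace ⟨b⟩ through P, begin at {s0}:
  [1] b ⇒ {s1}
  P completes σ.
Trace ⟨b⟩ through Q, begin at {t0}:
  [1] b ⇒ ∅  — Q cannot continue

b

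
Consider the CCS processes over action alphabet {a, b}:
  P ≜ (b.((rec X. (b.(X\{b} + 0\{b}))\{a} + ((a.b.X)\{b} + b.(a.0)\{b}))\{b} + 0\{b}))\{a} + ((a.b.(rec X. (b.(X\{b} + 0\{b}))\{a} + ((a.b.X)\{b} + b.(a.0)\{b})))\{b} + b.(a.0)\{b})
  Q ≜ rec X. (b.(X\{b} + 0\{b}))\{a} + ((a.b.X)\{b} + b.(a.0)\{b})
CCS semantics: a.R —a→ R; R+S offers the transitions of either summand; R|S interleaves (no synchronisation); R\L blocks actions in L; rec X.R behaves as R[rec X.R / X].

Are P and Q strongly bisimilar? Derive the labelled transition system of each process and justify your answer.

P's transition system — 5 states:
  p0 = (b.((rec X. (b.(X\{b} + 0\{b}))\{a} + ((a.b.X)\{b} + b.(a.0)\{b}))\{b} + 0\{b}))\{a} + ((a.b.(rec X. (b.(X\{b} + 0\{b}))\{a} + ((a.b.X)\{b} + b.(a.0)\{b})))\{b} + b.(a.0)\{b}) ⊢ -a-> p1, -b-> p2, -b-> p3
  p1 = (b.(rec X. (b.(X\{b} + 0\{b}))\{a} + ((a.b.X)\{b} + b.(a.0)\{b})))\{b} ⊢ (no moves)
  p2 = ((rec X. (b.(X\{b} + 0\{b}))\{a} + ((a.b.X)\{b} + b.(a.0)\{b}))\{b} + 0\{b})\{a} ⊢ (no moves)
  p3 = (a.0)\{b} ⊢ -a-> p4
  p4 = 0\{b} ⊢ (no moves)
Q's transition system — 5 states:
  q0 = rec X. (b.(X\{b} + 0\{b}))\{a} + ((a.b.X)\{b} + b.(a.0)\{b}) ⊢ -a-> q1, -b-> q2, -b-> q3
  q1 = (b.(rec X. (b.(X\{b} + 0\{b}))\{a} + ((a.b.X)\{b} + b.(a.0)\{b})))\{b} ⊢ (no moves)
  q2 = ((rec X. (b.(X\{b} + 0\{b}))\{a} + ((a.b.X)\{b} + b.(a.0)\{b}))\{b} + 0\{b})\{a} ⊢ (no moves)
  q3 = (a.0)\{b} ⊢ -a-> q4
  q4 = 0\{b} ⊢ (no moves)
Bisimilarity quotient blocks:
  B0 = {p0, q0}
  B1 = {p1, p2, p4, q1, q2, q4}
  B2 = {p3, q3}
p0 ∈ B0, q0 ∈ B0 → same block

YES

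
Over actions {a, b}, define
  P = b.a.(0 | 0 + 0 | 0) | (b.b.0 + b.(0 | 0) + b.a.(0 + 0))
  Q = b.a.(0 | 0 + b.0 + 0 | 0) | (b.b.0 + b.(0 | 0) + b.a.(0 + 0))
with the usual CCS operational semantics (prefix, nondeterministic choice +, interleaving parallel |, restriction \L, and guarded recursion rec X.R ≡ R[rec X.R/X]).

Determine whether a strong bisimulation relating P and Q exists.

P ≁ Q

Reachable graph of P (18 states):
  u0 = b.a.(0 | 0 + 0 | 0) | (b.b.0 + b.(0 | 0) + b.a.(0 + 0)) has moves -b-> u1, -b-> u2, -b-> u3, -b-> u4
  u1 = a.(0 | 0 + 0 | 0) | (b.b.0 + b.(0 | 0) + b.a.(0 + 0)) has moves -a-> u5, -b-> u6, -b-> u7, -b-> u8
  u2 = b.a.(0 | 0 + 0 | 0) | (0 | 0) has moves -b-> u6
  u3 = b.a.(0 | 0 + 0 | 0) | a.(0 + 0) has moves -a-> u9, -b-> u7
  u4 = b.a.(0 | 0 + 0 | 0) | b.0 has moves -b-> u10, -b-> u8
  u5 = (0 | 0 + 0 | 0) | (b.b.0 + b.(0 | 0) + b.a.(0 + 0)) has moves -b-> u11, -b-> u12, -b-> u13
  u6 = a.(0 | 0 + 0 | 0) | (0 | 0) has moves -a-> u11
  u7 = a.(0 | 0 + 0 | 0) | a.(0 + 0) has moves -a-> u12, -a-> u14
  u8 = a.(0 | 0 + 0 | 0) | b.0 has moves -a-> u13, -b-> u15
  u9 = b.a.(0 | 0 + 0 | 0) | (0 + 0) has moves -b-> u14
  u10 = b.a.(0 | 0 + 0 | 0) | 0 has moves -b-> u15
  u11 = (0 | 0 + 0 | 0) | (0 | 0) has moves ∅
  u12 = (0 | 0 + 0 | 0) | a.(0 + 0) has moves -a-> u16
  u13 = (0 | 0 + 0 | 0) | b.0 has moves -b-> u17
  u14 = a.(0 | 0 + 0 | 0) | (0 + 0) has moves -a-> u16
  u15 = a.(0 | 0 + 0 | 0) | 0 has moves -a-> u17
  u16 = (0 | 0 + 0 | 0) | (0 + 0) has moves ∅
  u17 = (0 | 0 + 0 | 0) | 0 has moves ∅
Reachable graph of Q (24 states):
  v0 = b.a.(0 | 0 + b.0 + 0 | 0) | (b.b.0 + b.(0 | 0) + b.a.(0 + 0)) has moves -b-> v1, -b-> v2, -b-> v3, -b-> v4
  v1 = a.(0 | 0 + b.0 + 0 | 0) | (b.b.0 + b.(0 | 0) + b.a.(0 + 0)) has moves -a-> v5, -b-> v6, -b-> v7, -b-> v8
  v2 = b.a.(0 | 0 + b.0 + 0 | 0) | (0 | 0) has moves -b-> v6
  v3 = b.a.(0 | 0 + b.0 + 0 | 0) | a.(0 + 0) has moves -a-> v9, -b-> v7
  v4 = b.a.(0 | 0 + b.0 + 0 | 0) | b.0 has moves -b-> v10, -b-> v8
  v5 = (0 | 0 + b.0 + 0 | 0) | (b.b.0 + b.(0 | 0) + b.a.(0 + 0)) has moves -b-> v11, -b-> v12, -b-> v13, -b-> v14
  v6 = a.(0 | 0 + b.0 + 0 | 0) | (0 | 0) has moves -a-> v11
  v7 = a.(0 | 0 + b.0 + 0 | 0) | a.(0 + 0) has moves -a-> v12, -a-> v15
  v8 = a.(0 | 0 + b.0 + 0 | 0) | b.0 has moves -a-> v13, -b-> v16
  v9 = b.a.(0 | 0 + b.0 + 0 | 0) | (0 + 0) has moves -b-> v15
  v10 = b.a.(0 | 0 + b.0 + 0 | 0) | 0 has moves -b-> v16
  v11 = (0 | 0 + b.0 + 0 | 0) | (0 | 0) has moves -b-> v17
  v12 = (0 | 0 + b.0 + 0 | 0) | a.(0 + 0) has moves -a-> v18, -b-> v19
  v13 = (0 | 0 + b.0 + 0 | 0) | b.0 has moves -b-> v20, -b-> v21
  v14 = 0 | (b.b.0 + b.(0 | 0) + b.a.(0 + 0)) has moves -b-> v17, -b-> v19, -b-> v21
  v15 = a.(0 | 0 + b.0 + 0 | 0) | (0 + 0) has moves -a-> v18
  v16 = a.(0 | 0 + b.0 + 0 | 0) | 0 has moves -a-> v20
  v17 = 0 | (0 | 0) has moves ∅
  v18 = (0 | 0 + b.0 + 0 | 0) | (0 + 0) has moves -b-> v22
  v19 = 0 | a.(0 + 0) has moves -a-> v22
  v20 = (0 | 0 + b.0 + 0 | 0) | 0 has moves -b-> v23
  v21 = 0 | b.0 has moves -b-> v23
  v22 = 0 | (0 + 0) has moves ∅
  v23 = 0 | 0 has moves ∅
Bisimilarity quotient blocks:
  B0 = {u0}
  B1 = {u1}
  B2 = {u5, v14}
  B3 = {u12, u14, u15, u6, v19}
  B4 = {u11, u16, u17, v17, v22, v23}
  B5 = {u13, v11, v18, v20, v21}
  B6 = {u7}
  B7 = {u8, v12}
  B8 = {u3}
  B9 = {u10, u2, u9}
  B10 = {u4}
  B11 = {v0}
  B12 = {v4}
  B13 = {v10, v2, v9}
  B14 = {v15, v16, v6}
  B15 = {v8}
  B16 = {v13}
  B17 = {v1}
  B18 = {v7}
  B19 = {v5}
  B20 = {v3}
u0 ∈ B0, v0 ∈ B11 → different blocks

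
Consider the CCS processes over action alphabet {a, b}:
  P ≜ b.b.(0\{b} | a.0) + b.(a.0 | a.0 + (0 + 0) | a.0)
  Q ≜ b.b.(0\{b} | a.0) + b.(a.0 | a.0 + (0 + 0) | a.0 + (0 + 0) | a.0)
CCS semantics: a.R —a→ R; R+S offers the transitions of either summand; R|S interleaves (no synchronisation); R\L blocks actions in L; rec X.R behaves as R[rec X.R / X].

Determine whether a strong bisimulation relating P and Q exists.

P ~ Q

LTS(P): 9 reachable states
  p0 = b.b.(0\{b} | a.0) + b.(a.0 | a.0 + (0 + 0) | a.0) :: =b=> p1, =b=> p2
  p1 = a.0 | a.0 + (0 + 0) | a.0 :: =a=> p3, =a=> p4, =a=> p5
  p2 = b.(0\{b} | a.0) :: =b=> p6
  p3 = (0 + 0) | 0 :: (no moves)
  p4 = 0 | a.0 :: =a=> p7
  p5 = a.0 | 0 :: =a=> p7
  p6 = 0\{b} | a.0 :: =a=> p8
  p7 = 0 | 0 :: (no moves)
  p8 = 0\{b} | 0 :: (no moves)
LTS(Q): 9 reachable states
  q0 = b.b.(0\{b} | a.0) + b.(a.0 | a.0 + (0 + 0) | a.0 + (0 + 0) | a.0) :: =b=> q1, =b=> q2
  q1 = a.0 | a.0 + (0 + 0) | a.0 + (0 + 0) | a.0 :: =a=> q3, =a=> q4, =a=> q5
  q2 = b.(0\{b} | a.0) :: =b=> q6
  q3 = (0 + 0) | 0 :: (no moves)
  q4 = 0 | a.0 :: =a=> q7
  q5 = a.0 | 0 :: =a=> q7
  q6 = 0\{b} | a.0 :: =a=> q8
  q7 = 0 | 0 :: (no moves)
  q8 = 0\{b} | 0 :: (no moves)
Partition-refinement fixed point:
  B0 = {p0, q0}
  B1 = {p2, q2}
  B2 = {p4, p5, p6, q4, q5, q6}
  B3 = {p3, p7, p8, q3, q7, q8}
  B4 = {p1, q1}
p0 ∈ B0, q0 ∈ B0 → same block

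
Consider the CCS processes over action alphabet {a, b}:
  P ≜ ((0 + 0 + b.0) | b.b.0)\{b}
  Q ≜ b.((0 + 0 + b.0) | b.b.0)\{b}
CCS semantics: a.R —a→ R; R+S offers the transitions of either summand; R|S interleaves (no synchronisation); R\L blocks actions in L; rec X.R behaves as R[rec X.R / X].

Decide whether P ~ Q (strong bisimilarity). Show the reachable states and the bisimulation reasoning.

LTS(P): 1 reachable states
  s0 = ((0 + 0 + b.0) | b.b.0)\{b} ⊢ stopped
LTS(Q): 2 reachable states
  t0 = b.((0 + 0 + b.0) | b.b.0)\{b} ⊢ =b=> t1
  t1 = ((0 + 0 + b.0) | b.b.0)\{b} ⊢ stopped
Partition-refinement fixed point:
  B0 = {s0, t1}
  B1 = {t0}
s0 ∈ B0, t0 ∈ B1 → different blocks

NO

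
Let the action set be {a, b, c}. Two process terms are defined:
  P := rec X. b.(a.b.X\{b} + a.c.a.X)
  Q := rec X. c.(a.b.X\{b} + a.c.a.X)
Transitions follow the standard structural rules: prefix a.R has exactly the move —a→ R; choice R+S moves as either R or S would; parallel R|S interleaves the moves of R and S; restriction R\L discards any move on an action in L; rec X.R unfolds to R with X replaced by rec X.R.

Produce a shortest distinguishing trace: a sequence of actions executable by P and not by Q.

b

Reachable graph of P (6 states):
  u0 = rec X. b.(a.b.X\{b} + a.c.a.X) ⊢ =b=> u1
  u1 = a.b.(rec X. b.(a.b.X\{b} + a.c.a.X))\{b} + a.c.a.(rec X. b.(a.b.X\{b} + a.c.a.X)) ⊢ =a=> u2, =a=> u3
  u2 = b.(rec X. b.(a.b.X\{b} + a.c.a.X))\{b} ⊢ =b=> u4
  u3 = c.a.(rec X. b.(a.b.X\{b} + a.c.a.X)) ⊢ =c=> u5
  u4 = (rec X. b.(a.b.X\{b} + a.c.a.X))\{b} ⊢ ∅
  u5 = a.(rec X. b.(a.b.X\{b} + a.c.a.X)) ⊢ =a=> u0
Reachable graph of Q (10 states):
  v0 = rec X. c.(a.b.X\{b} + a.c.a.X) ⊢ =c=> v1
  v1 = a.b.(rec X. c.(a.b.X\{b} + a.c.a.X))\{b} + a.c.a.(rec X. c.(a.b.X\{b} + a.c.a.X)) ⊢ =a=> v2, =a=> v3
  v2 = b.(rec X. c.(a.b.X\{b} + a.c.a.X))\{b} ⊢ =b=> v4
  v3 = c.a.(rec X. c.(a.b.X\{b} + a.c.a.X)) ⊢ =c=> v5
  v4 = (rec X. c.(a.b.X\{b} + a.c.a.X))\{b} ⊢ =c=> v6
  v5 = a.(rec X. c.(a.b.X\{b} + a.c.a.X)) ⊢ =a=> v0
  v6 = (a.b.(rec X. c.(a.b.X\{b} + a.c.a.X))\{b} + a.c.a.(rec X. c.(a.b.X\{b} + a.c.a.X)))\{b} ⊢ =a=> v7, =a=> v8
  v7 = (b.(rec X. c.(a.b.X\{b} + a.c.a.X))\{b})\{b} ⊢ ∅
  v8 = (c.a.(rec X. c.(a.b.X\{b} + a.c.a.X)))\{b} ⊢ =c=> v9
  v9 = (a.(rec X. c.(a.b.X\{b} + a.c.a.X)))\{b} ⊢ =a=> v4
Executing b from P (initial set {u0}):
  step 1 (b): {u1}
  P completes σ.
Executing b from Q (initial set {v0}):
  step 1 (b): ∅  — Q cannot continue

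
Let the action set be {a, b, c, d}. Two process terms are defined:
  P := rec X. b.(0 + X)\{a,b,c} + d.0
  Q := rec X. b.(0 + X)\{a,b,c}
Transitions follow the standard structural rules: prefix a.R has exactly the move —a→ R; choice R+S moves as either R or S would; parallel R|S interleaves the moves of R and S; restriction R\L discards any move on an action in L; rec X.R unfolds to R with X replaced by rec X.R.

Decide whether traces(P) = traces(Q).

P's transition system — 4 states:
  p0 = rec X. b.(0 + X)\{a,b,c} + d.0 → --b--▸ p1, --d--▸ p2
  p1 = (0 + (rec X. b.(0 + X)\{a,b,c} + d.0))\{a,b,c} → --d--▸ p3
  p2 = 0 → ·
  p3 = 0\{a,b,c} → ·
Q's transition system — 2 states:
  q0 = rec X. b.(0 + X)\{a,b,c} → --b--▸ q1
  q1 = (0 + (rec X. b.(0 + X)\{a,b,c}))\{a,b,c} → ·
Trace ⟨d⟩ through P, begin at {p0}:
  after d @ step 1: {p2}
  ✓ P
Trace ⟨d⟩ through Q, begin at {q0}:
  after d @ step 1: no successor for Q

trace-distinct — witness ⟨d⟩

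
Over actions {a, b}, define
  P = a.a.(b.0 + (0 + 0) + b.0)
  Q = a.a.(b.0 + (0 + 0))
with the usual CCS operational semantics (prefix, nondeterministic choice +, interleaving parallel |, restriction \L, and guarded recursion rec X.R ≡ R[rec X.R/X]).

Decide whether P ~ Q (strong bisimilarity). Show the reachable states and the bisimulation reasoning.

P ~ Q

P's transition system — 4 states:
  m0 = a.a.(b.0 + (0 + 0) + b.0) has moves --a--▸ m1
  m1 = a.(b.0 + (0 + 0) + b.0) has moves --a--▸ m2
  m2 = b.0 + (0 + 0) + b.0 has moves --b--▸ m3
  m3 = 0 has moves deadlocked
Q's transition system — 4 states:
  n0 = a.a.(b.0 + (0 + 0)) has moves --a--▸ n1
  n1 = a.(b.0 + (0 + 0)) has moves --a--▸ n2
  n2 = b.0 + (0 + 0) has moves --b--▸ n3
  n3 = 0 has moves deadlocked
Partition-refinement fixed point:
  B0 = {m0, n0}
  B1 = {m1, n1}
  B2 = {m2, n2}
  B3 = {m3, n3}
m0 ∈ B0, n0 ∈ B0 → same block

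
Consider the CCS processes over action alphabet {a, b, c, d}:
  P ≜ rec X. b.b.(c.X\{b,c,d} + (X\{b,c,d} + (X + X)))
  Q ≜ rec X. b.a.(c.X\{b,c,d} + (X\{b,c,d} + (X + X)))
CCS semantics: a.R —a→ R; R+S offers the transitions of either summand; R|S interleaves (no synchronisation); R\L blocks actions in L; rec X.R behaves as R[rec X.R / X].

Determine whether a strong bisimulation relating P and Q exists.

not bisimilar

Reachable graph of P (4 states):
  m0 = rec X. b.b.(c.X\{b,c,d} + (X\{b,c,d} + (X + X))) :: -b-> m1
  m1 = b.(c.(rec X. b.b.(c.X\{b,c,d} + (X\{b,c,d} + (X + X))))\{b,c,d} + ((rec X. b.b.(c.X\{b,c,d} + (X\{b,c,d} + (X + X))))\{b,c,d} + ((rec X. b.b.(c.X\{b,c,d} + (X\{b,c,d} + (X + X)))) + (rec X. b.b.(c.X\{b,c,d} + (X\{b,c,d} + (X + X))))))) :: -b-> m2
  m2 = c.(rec X. b.b.(c.X\{b,c,d} + (X\{b,c,d} + (X + X))))\{b,c,d} + ((rec X. b.b.(c.X\{b,c,d} + (X\{b,c,d} + (X + X))))\{b,c,d} + ((rec X. b.b.(c.X\{b,c,d} + (X\{b,c,d} + (X + X)))) + (rec X. b.b.(c.X\{b,c,d} + (X\{b,c,d} + (X + X)))))) :: -b-> m1, -c-> m3
  m3 = (rec X. b.b.(c.X\{b,c,d} + (X\{b,c,d} + (X + X))))\{b,c,d} :: stopped
Reachable graph of Q (4 states):
  n0 = rec X. b.a.(c.X\{b,c,d} + (X\{b,c,d} + (X + X))) :: -b-> n1
  n1 = a.(c.(rec X. b.a.(c.X\{b,c,d} + (X\{b,c,d} + (X + X))))\{b,c,d} + ((rec X. b.a.(c.X\{b,c,d} + (X\{b,c,d} + (X + X))))\{b,c,d} + ((rec X. b.a.(c.X\{b,c,d} + (X\{b,c,d} + (X + X)))) + (rec X. b.a.(c.X\{b,c,d} + (X\{b,c,d} + (X + X))))))) :: -a-> n2
  n2 = c.(rec X. b.a.(c.X\{b,c,d} + (X\{b,c,d} + (X + X))))\{b,c,d} + ((rec X. b.a.(c.X\{b,c,d} + (X\{b,c,d} + (X + X))))\{b,c,d} + ((rec X. b.a.(c.X\{b,c,d} + (X\{b,c,d} + (X + X)))) + (rec X. b.a.(c.X\{b,c,d} + (X\{b,c,d} + (X + X)))))) :: -b-> n1, -c-> n3
  n3 = (rec X. b.a.(c.X\{b,c,d} + (X\{b,c,d} + (X + X))))\{b,c,d} :: stopped
Coarsest stable partition (strong bisimilarity classes):
  B0 = {m0}
  B1 = {m1}
  B2 = {m2}
  B3 = {m3, n3}
  B4 = {n0}
  B5 = {n1}
  B6 = {n2}
m0 ∈ B0, n0 ∈ B4 → different blocks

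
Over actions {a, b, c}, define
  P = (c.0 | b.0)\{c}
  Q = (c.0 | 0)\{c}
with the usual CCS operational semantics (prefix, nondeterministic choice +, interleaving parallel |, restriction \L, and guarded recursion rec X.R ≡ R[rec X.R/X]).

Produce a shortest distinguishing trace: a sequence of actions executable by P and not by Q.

Reachable graph of P (2 states):
  s0 = (c.0 | b.0)\{c} :: -b-> s1
  s1 = (c.0 | 0)\{c} :: deadlocked
Reachable graph of Q (1 states):
  t0 = (c.0 | 0)\{c} :: deadlocked
Executing b from P (initial set {s0}):
  after b @ step 1: {s1}
  ✓ P
Executing b from Q (initial set {t0}):
  after b @ step 1: no successor for Q

b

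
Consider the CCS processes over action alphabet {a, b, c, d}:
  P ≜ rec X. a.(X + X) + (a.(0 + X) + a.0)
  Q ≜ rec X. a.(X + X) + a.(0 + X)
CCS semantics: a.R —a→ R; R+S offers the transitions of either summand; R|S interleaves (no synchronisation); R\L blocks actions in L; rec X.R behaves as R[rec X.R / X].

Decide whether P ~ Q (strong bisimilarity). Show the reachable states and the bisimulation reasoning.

Reachable graph of P (4 states):
  u0 = rec X. a.(X + X) + (a.(0 + X) + a.0) → -a-> u1, -a-> u2, -a-> u3
  u1 = (rec X. a.(X + X) + (a.(0 + X) + a.0)) + (rec X. a.(X + X) + (a.(0 + X) + a.0)) → -a-> u1, -a-> u2, -a-> u3
  u2 = 0 → deadlocked
  u3 = 0 + (rec X. a.(X + X) + (a.(0 + X) + a.0)) → -a-> u1, -a-> u2, -a-> u3
Reachable graph of Q (3 states):
  v0 = rec X. a.(X + X) + a.(0 + X) → -a-> v1, -a-> v2
  v1 = (rec X. a.(X + X) + a.(0 + X)) + (rec X. a.(X + X) + a.(0 + X)) → -a-> v1, -a-> v2
  v2 = 0 + (rec X. a.(X + X) + a.(0 + X)) → -a-> v1, -a-> v2
Coarsest stable partition (strong bisimilarity classes):
  B0 = {u0, u1, u3}
  B1 = {u2}
  B2 = {v0, v1, v2}
u0 ∈ B0, v0 ∈ B2 → different blocks

NO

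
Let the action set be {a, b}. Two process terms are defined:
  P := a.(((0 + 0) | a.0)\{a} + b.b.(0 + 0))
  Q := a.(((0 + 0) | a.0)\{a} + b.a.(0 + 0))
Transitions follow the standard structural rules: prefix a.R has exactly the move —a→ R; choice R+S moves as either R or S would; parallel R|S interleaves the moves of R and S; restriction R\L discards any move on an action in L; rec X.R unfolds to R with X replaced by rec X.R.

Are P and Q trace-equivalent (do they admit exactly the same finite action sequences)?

P's transition system — 4 states:
  u0 = a.(((0 + 0) | a.0)\{a} + b.b.(0 + 0)) ⊢ =a=> u1
  u1 = ((0 + 0) | a.0)\{a} + b.b.(0 + 0) ⊢ =b=> u2
  u2 = b.(0 + 0) ⊢ =b=> u3
  u3 = 0 + 0 ⊢ deadlocked
Q's transition system — 4 states:
  v0 = a.(((0 + 0) | a.0)\{a} + b.a.(0 + 0)) ⊢ =a=> v1
  v1 = ((0 + 0) | a.0)\{a} + b.a.(0 + 0) ⊢ =b=> v2
  v2 = a.(0 + 0) ⊢ =a=> v3
  v3 = 0 + 0 ⊢ deadlocked
Trace ⟨abb⟩ through P, begin at {u0}:
  [1] a ⇒ {u1}
  [2] b ⇒ {u2}
  [3] b ⇒ {u3}
  — P admits the full trace.
Trace ⟨abb⟩ through Q, begin at {v0}:
  [1] a ⇒ {v1}
  [2] b ⇒ {v2}
  [3] b ⇒ ∅  — Q cannot continue

NO — witness ⟨abb⟩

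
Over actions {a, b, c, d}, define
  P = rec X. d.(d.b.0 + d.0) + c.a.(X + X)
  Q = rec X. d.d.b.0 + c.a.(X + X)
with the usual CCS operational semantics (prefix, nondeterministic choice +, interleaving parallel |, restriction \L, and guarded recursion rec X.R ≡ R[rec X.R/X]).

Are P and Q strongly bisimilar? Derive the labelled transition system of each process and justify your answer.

Reachable graph of P (6 states):
  u0 = rec X. d.(d.b.0 + d.0) + c.a.(X + X) | —c→ u1, —d→ u2
  u1 = a.((rec X. d.(d.b.0 + d.0) + c.a.(X + X)) + (rec X. d.(d.b.0 + d.0) + c.a.(X + X))) | —a→ u3
  u2 = d.b.0 + d.0 | —d→ u4, —d→ u5
  u3 = (rec X. d.(d.b.0 + d.0) + c.a.(X + X)) + (rec X. d.(d.b.0 + d.0) + c.a.(X + X)) | —c→ u1, —d→ u2
  u4 = 0 | stopped
  u5 = b.0 | —b→ u4
Reachable graph of Q (6 states):
  v0 = rec X. d.d.b.0 + c.a.(X + X) | —c→ v1, —d→ v2
  v1 = a.((rec X. d.d.b.0 + c.a.(X + X)) + (rec X. d.d.b.0 + c.a.(X + X))) | —a→ v3
  v2 = d.b.0 | —d→ v4
  v3 = (rec X. d.d.b.0 + c.a.(X + X)) + (rec X. d.d.b.0 + c.a.(X + X)) | —c→ v1, —d→ v2
  v4 = b.0 | —b→ v5
  v5 = 0 | stopped
Partition-refinement fixed point:
  B0 = {u0, u3}
  B1 = {u1}
  B2 = {u2}
  B3 = {u4, v5}
  B4 = {u5, v4}
  B5 = {v0, v3}
  B6 = {v1}
  B7 = {v2}
u0 ∈ B0, v0 ∈ B5 → different blocks

NO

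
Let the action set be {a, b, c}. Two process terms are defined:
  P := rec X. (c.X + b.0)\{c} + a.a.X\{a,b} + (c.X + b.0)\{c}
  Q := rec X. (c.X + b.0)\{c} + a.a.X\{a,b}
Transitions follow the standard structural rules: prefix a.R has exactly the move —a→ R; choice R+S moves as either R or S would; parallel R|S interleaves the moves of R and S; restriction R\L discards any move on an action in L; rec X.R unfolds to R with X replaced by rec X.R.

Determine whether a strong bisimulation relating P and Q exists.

YES

LTS(P): 4 reachable states
  s0 = rec X. (c.X + b.0)\{c} + a.a.X\{a,b} + (c.X + b.0)\{c} ⊢ =a=> s1, =b=> s2
  s1 = a.(rec X. (c.X + b.0)\{c} + a.a.X\{a,b} + (c.X + b.0)\{c})\{a,b} ⊢ =a=> s3
  s2 = 0\{c} ⊢ deadlocked
  s3 = (rec X. (c.X + b.0)\{c} + a.a.X\{a,b} + (c.X + b.0)\{c})\{a,b} ⊢ deadlocked
LTS(Q): 4 reachable states
  t0 = rec X. (c.X + b.0)\{c} + a.a.X\{a,b} ⊢ =a=> t1, =b=> t2
  t1 = a.(rec X. (c.X + b.0)\{c} + a.a.X\{a,b})\{a,b} ⊢ =a=> t3
  t2 = 0\{c} ⊢ deadlocked
  t3 = (rec X. (c.X + b.0)\{c} + a.a.X\{a,b})\{a,b} ⊢ deadlocked
Partition-refinement fixed point:
  B0 = {s0, t0}
  B1 = {s2, s3, t2, t3}
  B2 = {s1, t1}
s0 ∈ B0, t0 ∈ B0 → same block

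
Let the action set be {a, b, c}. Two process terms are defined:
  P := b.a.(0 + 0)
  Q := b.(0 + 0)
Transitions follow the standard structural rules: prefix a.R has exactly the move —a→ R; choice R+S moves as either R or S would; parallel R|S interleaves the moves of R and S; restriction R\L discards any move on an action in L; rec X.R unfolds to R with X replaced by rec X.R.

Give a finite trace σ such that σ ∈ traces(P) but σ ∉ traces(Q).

ba

P's transition system — 3 states:
  p0 = b.a.(0 + 0) :: —b→ p1
  p1 = a.(0 + 0) :: —a→ p2
  p2 = 0 + 0 :: stopped
Q's transition system — 2 states:
  q0 = b.(0 + 0) :: —b→ q1
  q1 = 0 + 0 :: stopped
Trace ⟨ba⟩ through P, begin at {p0}:
  after b @ step 1: {p1}
  after a @ step 2: {p2}
  P completes σ.
Trace ⟨ba⟩ through Q, begin at {q0}:
  after b @ step 1: {q1}
  after a @ step 2: ∅ (Q stuck)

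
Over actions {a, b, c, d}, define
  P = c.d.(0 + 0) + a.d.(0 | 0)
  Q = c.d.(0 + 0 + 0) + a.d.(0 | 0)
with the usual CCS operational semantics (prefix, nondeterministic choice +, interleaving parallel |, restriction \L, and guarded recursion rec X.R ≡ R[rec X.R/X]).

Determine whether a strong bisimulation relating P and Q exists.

bisimilar

Reachable graph of P (5 states):
  m0 = c.d.(0 + 0) + a.d.(0 | 0) | -a-> m1, -c-> m2
  m1 = d.(0 | 0) | -d-> m3
  m2 = d.(0 + 0) | -d-> m4
  m3 = 0 | 0 | deadlocked
  m4 = 0 + 0 | deadlocked
Reachable graph of Q (5 states):
  n0 = c.d.(0 + 0 + 0) + a.d.(0 | 0) | -a-> n1, -c-> n2
  n1 = d.(0 | 0) | -d-> n3
  n2 = d.(0 + 0 + 0) | -d-> n4
  n3 = 0 | 0 | deadlocked
  n4 = 0 + 0 + 0 | deadlocked
Coarsest stable partition (strong bisimilarity classes):
  B0 = {m0, n0}
  B1 = {m1, m2, n1, n2}
  B2 = {m3, m4, n3, n4}
m0 ∈ B0, n0 ∈ B0 → same block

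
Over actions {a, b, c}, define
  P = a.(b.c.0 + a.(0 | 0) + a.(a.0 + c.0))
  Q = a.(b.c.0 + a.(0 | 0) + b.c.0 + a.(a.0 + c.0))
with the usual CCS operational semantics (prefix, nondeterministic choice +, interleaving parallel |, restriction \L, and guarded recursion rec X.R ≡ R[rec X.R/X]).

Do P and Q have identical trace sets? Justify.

YES

LTS(P): 6 reachable states
  p0 = a.(b.c.0 + a.(0 | 0) + a.(a.0 + c.0)) → =a=> p1
  p1 = b.c.0 + a.(0 | 0) + a.(a.0 + c.0) → =a=> p2, =a=> p3, =b=> p4
  p2 = 0 | 0 → ·
  p3 = a.0 + c.0 → =a=> p5, =c=> p5
  p4 = c.0 → =c=> p5
  p5 = 0 → ·
LTS(Q): 6 reachable states
  q0 = a.(b.c.0 + a.(0 | 0) + b.c.0 + a.(a.0 + c.0)) → =a=> q1
  q1 = b.c.0 + a.(0 | 0) + b.c.0 + a.(a.0 + c.0) → =a=> q2, =a=> q3, =b=> q4
  q2 = 0 | 0 → ·
  q3 = a.0 + c.0 → =a=> q5, =c=> q5
  q4 = c.0 → =c=> q5
  q5 = 0 → ·
Bisimilarity quotient blocks:
  B0 = {p0, q0}
  B1 = {p1, q1}
  B2 = {p2, p5, q2, q5}
  B3 = {p4, q4}
  B4 = {p3, q3}
p0 ∈ B0, q0 ∈ B0 → same block
Bisimilar ⇒ trace-equivalent.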